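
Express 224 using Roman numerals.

Convert 224 to Roman numerals:
  224 contains 2×100 (CC)
  24 contains 2×10 (XX)
  4 contains 1×4 (IV)

CCXXIV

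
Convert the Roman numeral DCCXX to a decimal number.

DCCXX: D=500, C=100, C=100, X=10, X=10
500 + 100 + 100 + 10 + 10 = 720

720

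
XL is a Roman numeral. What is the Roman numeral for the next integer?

XL = 40; next is 41

XLI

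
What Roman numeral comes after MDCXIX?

MDCXIX = 1619; next is 1620

MDCXX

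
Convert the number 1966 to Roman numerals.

Convert 1966 to Roman numerals:
  1966 contains 1×1000 (M)
  966 contains 1×900 (CM)
  66 contains 1×50 (L)
  16 contains 1×10 (X)
  6 contains 1×5 (V)
  1 contains 1×1 (I)

MCMLXVI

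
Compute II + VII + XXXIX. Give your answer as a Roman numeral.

II = 2, VII = 7, XXXIX = 39
2 + 7 = 9
9 + 39 = 48

XLVIII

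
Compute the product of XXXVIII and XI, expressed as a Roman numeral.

XXXVIII = 38
XI = 11
38 × 11 = 418

CDXVIII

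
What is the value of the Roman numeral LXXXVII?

LXXXVII: L=50, X=10, X=10, X=10, V=5, I=1, I=1
50 + 10 + 10 + 10 + 5 + 1 + 1 = 87

87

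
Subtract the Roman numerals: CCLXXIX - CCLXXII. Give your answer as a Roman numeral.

CCLXXIX = 279
CCLXXII = 272
279 - 272 = 7

VII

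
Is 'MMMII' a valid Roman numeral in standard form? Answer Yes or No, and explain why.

'MMMII': Check the rules: uses only the symbols I, V, X, L, C, D, M; no symbol is repeated more than three times in a row; V, L and D each appear at most once; no smaller symbol precedes a larger one (values never increase from left to right). Value: M (1000) + M (1000) + M (1000) + I (1) + I (1) = 3002. So it is a valid standard Roman numeral.

Yes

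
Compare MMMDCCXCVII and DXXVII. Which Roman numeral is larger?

MMMDCCXCVII = 3797
DXXVII = 527
3797 is larger

MMMDCCXCVII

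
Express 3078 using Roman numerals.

Convert 3078 to Roman numerals:
  3078 contains 3×1000 (MMM)
  78 contains 1×50 (L)
  28 contains 2×10 (XX)
  8 contains 1×5 (V)
  3 contains 3×1 (III)

MMMLXXVIII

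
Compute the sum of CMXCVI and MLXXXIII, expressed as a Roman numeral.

CMXCVI = 996
MLXXXIII = 1083
996 + 1083 = 2079

MMLXXIX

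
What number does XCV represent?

XCV: XC=90, V=5
90 + 5 = 95

95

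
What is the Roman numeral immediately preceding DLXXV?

DLXXV = 575; previous is 574

DLXXIV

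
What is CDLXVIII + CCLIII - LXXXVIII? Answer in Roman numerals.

CDLXVIII = 468, CCLIII = 253, LXXXVIII = 88
468 + 253 = 721
721 - 88 = 633

DCXXXIII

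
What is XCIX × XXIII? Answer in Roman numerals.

XCIX = 99
XXIII = 23
99 × 23 = 2277

MMCCLXXVII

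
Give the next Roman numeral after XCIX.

XCIX = 99, so the next integer is 99 + 1 = 100

C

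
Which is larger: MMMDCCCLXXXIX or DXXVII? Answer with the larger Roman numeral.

MMMDCCCLXXXIX = 3889
DXXVII = 527
3889 is larger

MMMDCCCLXXXIX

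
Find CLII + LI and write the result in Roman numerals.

CLII = 152
LI = 51
152 + 51 = 203

CCIII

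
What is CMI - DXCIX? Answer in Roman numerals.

CMI = 901
DXCIX = 599
901 - 599 = 302

CCCII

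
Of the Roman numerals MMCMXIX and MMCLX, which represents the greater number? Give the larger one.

MMCMXIX = 2919
MMCLX = 2160
2919 is larger

MMCMXIX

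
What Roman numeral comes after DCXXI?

DCXXI = 621, so the next integer is 621 + 1 = 622

DCXXII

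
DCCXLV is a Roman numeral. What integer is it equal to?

DCCXLV: D=500, C=100, C=100, XL=40, V=5
500 + 100 + 100 + 40 + 5 = 745

745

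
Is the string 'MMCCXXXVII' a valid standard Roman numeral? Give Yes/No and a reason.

'MMCCXXXVII': Check the rules: uses only the symbols I, V, X, L, C, D, M; no symbol is repeated more than three times in a row; V, L and D each appear at most once; no smaller symbol precedes a larger one (values never increase from left to right). Value: M (1000) + M (1000) + C (100) + C (100) + X (10) + X (10) + X (10) + V (5) + I (1) + I (1) = 2237. So it is a valid standard Roman numeral.

Yes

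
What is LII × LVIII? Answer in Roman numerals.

LII = 52
LVIII = 58
52 × 58 = 3016

MMMXVI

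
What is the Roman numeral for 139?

Convert 139 to Roman numerals:
  139 contains 1×100 (C)
  39 contains 3×10 (XXX)
  9 contains 1×9 (IX)

CXXXIX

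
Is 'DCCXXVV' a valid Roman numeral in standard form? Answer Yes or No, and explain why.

'DCCXXVV': V should not appear more than once

No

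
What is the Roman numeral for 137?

Convert 137 to Roman numerals:
  137 contains 1×100 (C)
  37 contains 3×10 (XXX)
  7 contains 1×5 (V)
  2 contains 2×1 (II)

CXXXVII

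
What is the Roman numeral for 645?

Convert 645 to Roman numerals:
  645 contains 1×500 (D)
  145 contains 1×100 (C)
  45 contains 1×40 (XL)
  5 contains 1×5 (V)

DCXLV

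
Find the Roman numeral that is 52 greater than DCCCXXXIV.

DCCCXXXIV = 834
834 + 52 = 886

DCCCLXXXVI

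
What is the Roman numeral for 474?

Convert 474 to Roman numerals:
  474 contains 1×400 (CD)
  74 contains 1×50 (L)
  24 contains 2×10 (XX)
  4 contains 1×4 (IV)

CDLXXIV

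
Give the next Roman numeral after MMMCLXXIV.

MMMCLXXIV = 3174, so the next integer is 3174 + 1 = 3175

MMMCLXXV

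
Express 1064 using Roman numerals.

Convert 1064 to Roman numerals:
  1064 contains 1×1000 (M)
  64 contains 1×50 (L)
  14 contains 1×10 (X)
  4 contains 1×4 (IV)

MLXIV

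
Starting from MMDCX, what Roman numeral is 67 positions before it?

MMDCX = 2610
2610 - 67 = 2543

MMDXLIII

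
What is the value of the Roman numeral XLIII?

XLIII: XL=40, I=1, I=1, I=1
40 + 1 + 1 + 1 = 43

43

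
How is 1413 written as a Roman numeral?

Convert 1413 to Roman numerals:
  1413 contains 1×1000 (M)
  413 contains 1×400 (CD)
  13 contains 1×10 (X)
  3 contains 3×1 (III)

MCDXIII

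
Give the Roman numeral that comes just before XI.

XI = 11; previous is 10

X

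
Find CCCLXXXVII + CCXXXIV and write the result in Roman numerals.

CCCLXXXVII = 387
CCXXXIV = 234
387 + 234 = 621

DCXXI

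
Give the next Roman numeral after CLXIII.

CLXIII = 163, so the next integer is 163 + 1 = 164

CLXIV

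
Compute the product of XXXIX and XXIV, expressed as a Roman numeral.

XXXIX = 39
XXIV = 24
39 × 24 = 936

CMXXXVI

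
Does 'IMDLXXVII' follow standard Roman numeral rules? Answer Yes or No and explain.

'IMDLXXVII': Invalid subtractive combination: IM

No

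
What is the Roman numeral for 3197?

Convert 3197 to Roman numerals:
  3197 contains 3×1000 (MMM)
  197 contains 1×100 (C)
  97 contains 1×90 (XC)
  7 contains 1×5 (V)
  2 contains 2×1 (II)

MMMCXCVII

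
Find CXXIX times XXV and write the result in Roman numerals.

CXXIX = 129
XXV = 25
129 × 25 = 3225

MMMCCXXV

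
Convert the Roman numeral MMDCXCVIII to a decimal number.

MMDCXCVIII: M=1000, M=1000, D=500, C=100, XC=90, V=5, I=1, I=1, I=1
1000 + 1000 + 500 + 100 + 90 + 5 + 1 + 1 + 1 = 2698

2698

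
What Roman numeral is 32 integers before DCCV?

DCCV = 705
705 - 32 = 673

DCLXXIII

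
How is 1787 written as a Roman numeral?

Convert 1787 to Roman numerals:
  1787 contains 1×1000 (M)
  787 contains 1×500 (D)
  287 contains 2×100 (CC)
  87 contains 1×50 (L)
  37 contains 3×10 (XXX)
  7 contains 1×5 (V)
  2 contains 2×1 (II)

MDCCLXXXVII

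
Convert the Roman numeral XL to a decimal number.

XL: XL=40

40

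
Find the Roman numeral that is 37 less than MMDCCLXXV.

MMDCCLXXV = 2775
2775 - 37 = 2738

MMDCCXXXVIII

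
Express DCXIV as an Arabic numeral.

DCXIV: D=500, C=100, X=10, IV=4
500 + 100 + 10 + 4 = 614

614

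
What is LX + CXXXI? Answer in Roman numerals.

LX = 60
CXXXI = 131
60 + 131 = 191

CXCI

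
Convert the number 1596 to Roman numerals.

Convert 1596 to Roman numerals:
  1596 contains 1×1000 (M)
  596 contains 1×500 (D)
  96 contains 1×90 (XC)
  6 contains 1×5 (V)
  1 contains 1×1 (I)

MDXCVI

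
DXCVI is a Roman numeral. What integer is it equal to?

DXCVI: D=500, XC=90, V=5, I=1
500 + 90 + 5 + 1 = 596

596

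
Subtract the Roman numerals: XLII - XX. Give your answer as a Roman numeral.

XLII = 42
XX = 20
42 - 20 = 22

XXII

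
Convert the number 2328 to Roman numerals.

Convert 2328 to Roman numerals:
  2328 contains 2×1000 (MM)
  328 contains 3×100 (CCC)
  28 contains 2×10 (XX)
  8 contains 1×5 (V)
  3 contains 3×1 (III)

MMCCCXXVIII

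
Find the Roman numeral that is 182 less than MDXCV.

MDXCV = 1595
1595 - 182 = 1413

MCDXIII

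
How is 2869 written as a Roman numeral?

Convert 2869 to Roman numerals:
  2869 contains 2×1000 (MM)
  869 contains 1×500 (D)
  369 contains 3×100 (CCC)
  69 contains 1×50 (L)
  19 contains 1×10 (X)
  9 contains 1×9 (IX)

MMDCCCLXIX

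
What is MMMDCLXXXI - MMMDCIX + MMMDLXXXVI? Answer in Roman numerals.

MMMDCLXXXI = 3681, MMMDCIX = 3609, MMMDLXXXVI = 3586
3681 - 3609 = 72
72 + 3586 = 3658

MMMDCLVIII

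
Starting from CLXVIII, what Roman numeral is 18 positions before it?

CLXVIII = 168
168 - 18 = 150

CL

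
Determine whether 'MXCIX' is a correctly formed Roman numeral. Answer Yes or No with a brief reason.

'MXCIX': Check the rules: uses only the symbols I, V, X, L, C, D, M; no symbol is repeated more than three times in a row; V, L and D each appear at most once; the only places a smaller symbol precedes a larger one are the allowed subtractive pairs XC, IX, the symbol right after such a pair (if any) is smaller than the pair's first symbol, and otherwise the values never increase from left to right. Value: M (1000) + XC (90) + IX (9) = 1099. So it is a valid standard Roman numeral.

Yes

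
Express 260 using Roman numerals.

Convert 260 to Roman numerals:
  260 contains 2×100 (CC)
  60 contains 1×50 (L)
  10 contains 1×10 (X)

CCLX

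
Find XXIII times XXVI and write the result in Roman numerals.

XXIII = 23
XXVI = 26
23 × 26 = 598

DXCVIII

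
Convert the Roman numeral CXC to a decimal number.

CXC: C=100, XC=90
100 + 90 = 190

190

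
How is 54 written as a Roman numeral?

Convert 54 to Roman numerals:
  54 contains 1×50 (L)
  4 contains 1×4 (IV)

LIV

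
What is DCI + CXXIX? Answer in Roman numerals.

DCI = 601
CXXIX = 129
601 + 129 = 730

DCCXXX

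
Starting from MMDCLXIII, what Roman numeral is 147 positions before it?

MMDCLXIII = 2663
2663 - 147 = 2516

MMDXVI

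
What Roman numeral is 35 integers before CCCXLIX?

CCCXLIX = 349
349 - 35 = 314

CCCXIV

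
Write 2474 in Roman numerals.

Convert 2474 to Roman numerals:
  2474 contains 2×1000 (MM)
  474 contains 1×400 (CD)
  74 contains 1×50 (L)
  24 contains 2×10 (XX)
  4 contains 1×4 (IV)

MMCDLXXIV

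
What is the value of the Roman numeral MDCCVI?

MDCCVI: M=1000, D=500, C=100, C=100, V=5, I=1
1000 + 500 + 100 + 100 + 5 + 1 = 1706

1706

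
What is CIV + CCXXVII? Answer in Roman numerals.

CIV = 104
CCXXVII = 227
104 + 227 = 331

CCCXXXI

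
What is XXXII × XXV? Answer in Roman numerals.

XXXII = 32
XXV = 25
32 × 25 = 800

DCCC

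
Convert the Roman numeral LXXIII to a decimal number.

LXXIII: L=50, X=10, X=10, I=1, I=1, I=1
50 + 10 + 10 + 1 + 1 + 1 = 73

73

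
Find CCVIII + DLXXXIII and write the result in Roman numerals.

CCVIII = 208
DLXXXIII = 583
208 + 583 = 791

DCCXCI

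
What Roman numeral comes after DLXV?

DLXV = 565, so the next integer is 565 + 1 = 566

DLXVI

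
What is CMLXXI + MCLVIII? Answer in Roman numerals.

CMLXXI = 971
MCLVIII = 1158
971 + 1158 = 2129

MMCXXIX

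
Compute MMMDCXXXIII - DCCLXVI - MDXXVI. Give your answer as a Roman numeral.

MMMDCXXXIII = 3633, DCCLXVI = 766, MDXXVI = 1526
3633 - 766 = 2867
2867 - 1526 = 1341

MCCCXLI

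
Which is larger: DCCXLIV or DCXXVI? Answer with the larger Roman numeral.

DCCXLIV = 744
DCXXVI = 626
744 is larger

DCCXLIV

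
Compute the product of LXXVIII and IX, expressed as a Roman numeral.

LXXVIII = 78
IX = 9
78 × 9 = 702

DCCII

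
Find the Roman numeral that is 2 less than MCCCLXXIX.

MCCCLXXIX = 1379
1379 - 2 = 1377

MCCCLXXVII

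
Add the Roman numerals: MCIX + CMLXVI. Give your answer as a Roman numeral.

MCIX = 1109
CMLXVI = 966
1109 + 966 = 2075

MMLXXV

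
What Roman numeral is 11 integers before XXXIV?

XXXIV = 34
34 - 11 = 23

XXIII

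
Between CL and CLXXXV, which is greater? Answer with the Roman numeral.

CL = 150
CLXXXV = 185
185 is larger

CLXXXV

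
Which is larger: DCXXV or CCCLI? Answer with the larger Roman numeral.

DCXXV = 625
CCCLI = 351
625 is larger

DCXXV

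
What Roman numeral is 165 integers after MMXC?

MMXC = 2090
2090 + 165 = 2255

MMCCLV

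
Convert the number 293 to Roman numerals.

Convert 293 to Roman numerals:
  293 contains 2×100 (CC)
  93 contains 1×90 (XC)
  3 contains 3×1 (III)

CCXCIII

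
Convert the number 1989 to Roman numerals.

Convert 1989 to Roman numerals:
  1989 contains 1×1000 (M)
  989 contains 1×900 (CM)
  89 contains 1×50 (L)
  39 contains 3×10 (XXX)
  9 contains 1×9 (IX)

MCMLXXXIX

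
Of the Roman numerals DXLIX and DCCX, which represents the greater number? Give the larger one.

DXLIX = 549
DCCX = 710
710 is larger

DCCX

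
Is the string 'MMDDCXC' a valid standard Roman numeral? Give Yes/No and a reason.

'MMDDCXC': D should not appear more than once

No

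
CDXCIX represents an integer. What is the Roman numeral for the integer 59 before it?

CDXCIX = 499
499 - 59 = 440

CDXL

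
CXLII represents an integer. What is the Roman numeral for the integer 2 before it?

CXLII = 142
142 - 2 = 140

CXL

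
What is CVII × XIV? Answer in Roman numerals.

CVII = 107
XIV = 14
107 × 14 = 1498

MCDXCVIII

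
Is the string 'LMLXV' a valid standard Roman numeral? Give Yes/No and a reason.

'LMLXV': L should not appear more than once

No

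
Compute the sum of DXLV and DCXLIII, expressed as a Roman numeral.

DXLV = 545
DCXLIII = 643
545 + 643 = 1188

MCLXXXVIII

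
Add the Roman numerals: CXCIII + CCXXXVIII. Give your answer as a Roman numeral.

CXCIII = 193
CCXXXVIII = 238
193 + 238 = 431

CDXXXI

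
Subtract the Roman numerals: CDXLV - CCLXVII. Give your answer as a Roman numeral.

CDXLV = 445
CCLXVII = 267
445 - 267 = 178

CLXXVIII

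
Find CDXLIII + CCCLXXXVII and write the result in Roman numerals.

CDXLIII = 443
CCCLXXXVII = 387
443 + 387 = 830

DCCCXXX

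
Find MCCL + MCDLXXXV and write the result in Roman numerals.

MCCL = 1250
MCDLXXXV = 1485
1250 + 1485 = 2735

MMDCCXXXV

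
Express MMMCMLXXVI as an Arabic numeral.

MMMCMLXXVI: M=1000, M=1000, M=1000, CM=900, L=50, X=10, X=10, V=5, I=1
1000 + 1000 + 1000 + 900 + 50 + 10 + 10 + 5 + 1 = 3976

3976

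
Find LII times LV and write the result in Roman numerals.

LII = 52
LV = 55
52 × 55 = 2860

MMDCCCLX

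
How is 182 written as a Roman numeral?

Convert 182 to Roman numerals:
  182 contains 1×100 (C)
  82 contains 1×50 (L)
  32 contains 3×10 (XXX)
  2 contains 2×1 (II)

CLXXXII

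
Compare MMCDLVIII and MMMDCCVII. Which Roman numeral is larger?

MMCDLVIII = 2458
MMMDCCVII = 3707
3707 is larger

MMMDCCVII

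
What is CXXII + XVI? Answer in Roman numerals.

CXXII = 122
XVI = 16
122 + 16 = 138

CXXXVIII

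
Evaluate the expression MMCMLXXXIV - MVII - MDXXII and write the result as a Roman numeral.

MMCMLXXXIV = 2984, MVII = 1007, MDXXII = 1522
2984 - 1007 = 1977
1977 - 1522 = 455

CDLV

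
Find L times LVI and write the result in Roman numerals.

L = 50
LVI = 56
50 × 56 = 2800

MMDCCC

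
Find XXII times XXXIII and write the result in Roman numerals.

XXII = 22
XXXIII = 33
22 × 33 = 726

DCCXXVI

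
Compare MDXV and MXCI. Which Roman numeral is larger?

MDXV = 1515
MXCI = 1091
1515 is larger

MDXV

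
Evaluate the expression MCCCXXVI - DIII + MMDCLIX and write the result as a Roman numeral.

MCCCXXVI = 1326, DIII = 503, MMDCLIX = 2659
1326 - 503 = 823
823 + 2659 = 3482

MMMCDLXXXII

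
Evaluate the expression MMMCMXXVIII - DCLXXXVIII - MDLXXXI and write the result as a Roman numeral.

MMMCMXXVIII = 3928, DCLXXXVIII = 688, MDLXXXI = 1581
3928 - 688 = 3240
3240 - 1581 = 1659

MDCLIX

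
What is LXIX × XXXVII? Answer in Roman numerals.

LXIX = 69
XXXVII = 37
69 × 37 = 2553

MMDLIII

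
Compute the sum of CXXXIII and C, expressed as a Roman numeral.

CXXXIII = 133
C = 100
133 + 100 = 233

CCXXXIII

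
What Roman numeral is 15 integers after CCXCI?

CCXCI = 291
291 + 15 = 306

CCCVI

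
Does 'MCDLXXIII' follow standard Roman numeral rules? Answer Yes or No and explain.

'MCDLXXIII': Check the rules: uses only the symbols I, V, X, L, C, D, M; no symbol is repeated more than three times in a row; V, L and D each appear at most once; the only place a smaller symbol precedes a larger one is the allowed subtractive pair CD, the symbol right after such a pair (if any) is smaller than the pair's first symbol, and otherwise the values never increase from left to right. Value: M (1000) + CD (400) + L (50) + X (10) + X (10) + I (1) + I (1) + I (1) = 1473. So it is a valid standard Roman numeral.

Yes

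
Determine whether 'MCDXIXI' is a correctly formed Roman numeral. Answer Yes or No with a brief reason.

'MCDXIXI': I cannot come right after the subtractive pair IX: once I is subtracted in IX, the next symbol must be smaller than I

No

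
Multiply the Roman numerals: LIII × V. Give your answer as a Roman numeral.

LIII = 53
V = 5
53 × 5 = 265

CCLXV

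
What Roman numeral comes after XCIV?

XCIV = 94; next is 95

XCV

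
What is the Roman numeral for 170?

Convert 170 to Roman numerals:
  170 contains 1×100 (C)
  70 contains 1×50 (L)
  20 contains 2×10 (XX)

CLXX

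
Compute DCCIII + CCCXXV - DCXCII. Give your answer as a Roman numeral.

DCCIII = 703, CCCXXV = 325, DCXCII = 692
703 + 325 = 1028
1028 - 692 = 336

CCCXXXVI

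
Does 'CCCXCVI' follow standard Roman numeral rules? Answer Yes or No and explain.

'CCCXCVI': Check the rules: uses only the symbols I, V, X, L, C, D, M; no symbol is repeated more than three times in a row; V, L and D each appear at most once; the only place a smaller symbol precedes a larger one is the allowed subtractive pair XC, the symbol right after such a pair (if any) is smaller than the pair's first symbol, and otherwise the values never increase from left to right. Value: C (100) + C (100) + C (100) + XC (90) + V (5) + I (1) = 396. So it is a valid standard Roman numeral.

Yes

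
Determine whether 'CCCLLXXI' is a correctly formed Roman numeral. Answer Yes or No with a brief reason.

'CCCLLXXI': L should not appear more than once

No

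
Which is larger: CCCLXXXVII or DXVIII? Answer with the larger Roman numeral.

CCCLXXXVII = 387
DXVIII = 518
518 is larger

DXVIII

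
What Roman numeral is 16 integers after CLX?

CLX = 160
160 + 16 = 176

CLXXVI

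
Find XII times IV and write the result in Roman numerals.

XII = 12
IV = 4
12 × 4 = 48

XLVIII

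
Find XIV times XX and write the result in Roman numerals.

XIV = 14
XX = 20
14 × 20 = 280

CCLXXX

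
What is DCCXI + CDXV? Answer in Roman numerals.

DCCXI = 711
CDXV = 415
711 + 415 = 1126

MCXXVI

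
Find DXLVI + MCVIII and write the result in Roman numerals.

DXLVI = 546
MCVIII = 1108
546 + 1108 = 1654

MDCLIV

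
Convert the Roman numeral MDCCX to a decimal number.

MDCCX: M=1000, D=500, C=100, C=100, X=10
1000 + 500 + 100 + 100 + 10 = 1710

1710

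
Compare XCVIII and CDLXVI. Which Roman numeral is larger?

XCVIII = 98
CDLXVI = 466
466 is larger

CDLXVI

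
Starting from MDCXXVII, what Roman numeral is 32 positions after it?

MDCXXVII = 1627
1627 + 32 = 1659

MDCLIX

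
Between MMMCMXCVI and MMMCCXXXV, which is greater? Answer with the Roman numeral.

MMMCMXCVI = 3996
MMMCCXXXV = 3235
3996 is larger

MMMCMXCVI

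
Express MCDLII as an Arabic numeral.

MCDLII: M=1000, CD=400, L=50, I=1, I=1
1000 + 400 + 50 + 1 + 1 = 1452

1452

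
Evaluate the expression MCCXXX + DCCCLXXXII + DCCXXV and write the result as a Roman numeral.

MCCXXX = 1230, DCCCLXXXII = 882, DCCXXV = 725
1230 + 882 = 2112
2112 + 725 = 2837

MMDCCCXXXVII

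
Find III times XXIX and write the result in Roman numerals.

III = 3
XXIX = 29
3 × 29 = 87

LXXXVII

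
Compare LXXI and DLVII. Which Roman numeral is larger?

LXXI = 71
DLVII = 557
557 is larger

DLVII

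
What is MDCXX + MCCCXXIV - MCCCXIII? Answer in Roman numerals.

MDCXX = 1620, MCCCXXIV = 1324, MCCCXIII = 1313
1620 + 1324 = 2944
2944 - 1313 = 1631

MDCXXXI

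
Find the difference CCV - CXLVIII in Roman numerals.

CCV = 205
CXLVIII = 148
205 - 148 = 57

LVII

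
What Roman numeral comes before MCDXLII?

MCDXLII = 1442; previous is 1441

MCDXLI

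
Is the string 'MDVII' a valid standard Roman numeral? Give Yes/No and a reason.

'MDVII': Check the rules: uses only the symbols I, V, X, L, C, D, M; no symbol is repeated more than three times in a row; V, L and D each appear at most once; no smaller symbol precedes a larger one (values never increase from left to right). Value: M (1000) + D (500) + V (5) + I (1) + I (1) = 1507. So it is a valid standard Roman numeral.

Yes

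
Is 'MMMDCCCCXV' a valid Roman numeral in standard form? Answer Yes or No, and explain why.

'MMMDCCCCXV': More than 3 consecutive C's

No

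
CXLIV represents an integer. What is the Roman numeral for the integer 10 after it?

CXLIV = 144
144 + 10 = 154

CLIV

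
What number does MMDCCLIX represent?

MMDCCLIX: M=1000, M=1000, D=500, C=100, C=100, L=50, IX=9
1000 + 1000 + 500 + 100 + 100 + 50 + 9 = 2759

2759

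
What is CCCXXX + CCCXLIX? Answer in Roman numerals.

CCCXXX = 330
CCCXLIX = 349
330 + 349 = 679

DCLXXIX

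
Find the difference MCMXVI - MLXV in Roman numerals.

MCMXVI = 1916
MLXV = 1065
1916 - 1065 = 851

DCCCLI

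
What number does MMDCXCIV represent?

MMDCXCIV: M=1000, M=1000, D=500, C=100, XC=90, IV=4
1000 + 1000 + 500 + 100 + 90 + 4 = 2694

2694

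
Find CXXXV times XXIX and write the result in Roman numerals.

CXXXV = 135
XXIX = 29
135 × 29 = 3915

MMMCMXV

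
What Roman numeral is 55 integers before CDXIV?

CDXIV = 414
414 - 55 = 359

CCCLIX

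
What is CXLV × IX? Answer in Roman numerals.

CXLV = 145
IX = 9
145 × 9 = 1305

MCCCV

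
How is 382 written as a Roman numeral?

Convert 382 to Roman numerals:
  382 contains 3×100 (CCC)
  82 contains 1×50 (L)
  32 contains 3×10 (XXX)
  2 contains 2×1 (II)

CCCLXXXII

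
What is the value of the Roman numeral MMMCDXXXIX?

MMMCDXXXIX: M=1000, M=1000, M=1000, CD=400, X=10, X=10, X=10, IX=9
1000 + 1000 + 1000 + 400 + 10 + 10 + 10 + 9 = 3439

3439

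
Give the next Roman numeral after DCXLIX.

DCXLIX = 649, so the next integer is 649 + 1 = 650

DCL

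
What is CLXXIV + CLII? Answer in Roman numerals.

CLXXIV = 174
CLII = 152
174 + 152 = 326

CCCXXVI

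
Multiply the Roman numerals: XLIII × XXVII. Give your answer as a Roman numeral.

XLIII = 43
XXVII = 27
43 × 27 = 1161

MCLXI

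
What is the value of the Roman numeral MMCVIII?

MMCVIII: M=1000, M=1000, C=100, V=5, I=1, I=1, I=1
1000 + 1000 + 100 + 5 + 1 + 1 + 1 = 2108

2108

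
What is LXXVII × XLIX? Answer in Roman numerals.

LXXVII = 77
XLIX = 49
77 × 49 = 3773

MMMDCCLXXIII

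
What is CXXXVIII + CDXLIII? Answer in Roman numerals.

CXXXVIII = 138
CDXLIII = 443
138 + 443 = 581

DLXXXI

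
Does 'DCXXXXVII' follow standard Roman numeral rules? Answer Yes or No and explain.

'DCXXXXVII': More than 3 consecutive X's

No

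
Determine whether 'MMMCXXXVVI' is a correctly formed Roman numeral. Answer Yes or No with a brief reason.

'MMMCXXXVVI': V should not appear more than once

No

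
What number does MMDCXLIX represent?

MMDCXLIX: M=1000, M=1000, D=500, C=100, XL=40, IX=9
1000 + 1000 + 500 + 100 + 40 + 9 = 2649

2649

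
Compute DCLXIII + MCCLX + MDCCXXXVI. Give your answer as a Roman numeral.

DCLXIII = 663, MCCLX = 1260, MDCCXXXVI = 1736
663 + 1260 = 1923
1923 + 1736 = 3659

MMMDCLIX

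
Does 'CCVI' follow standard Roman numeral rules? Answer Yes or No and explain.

'CCVI': Check the rules: uses only the symbols I, V, X, L, C, D, M; no symbol is repeated more than three times in a row; V, L and D each appear at most once; no smaller symbol precedes a larger one (values never increase from left to right). Value: C (100) + C (100) + V (5) + I (1) = 206. So it is a valid standard Roman numeral.

Yes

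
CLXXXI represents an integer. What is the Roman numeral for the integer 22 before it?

CLXXXI = 181
181 - 22 = 159

CLIX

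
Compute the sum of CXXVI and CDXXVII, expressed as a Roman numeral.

CXXVI = 126
CDXXVII = 427
126 + 427 = 553

DLIII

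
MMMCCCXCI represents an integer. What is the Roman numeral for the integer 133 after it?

MMMCCCXCI = 3391
3391 + 133 = 3524

MMMDXXIV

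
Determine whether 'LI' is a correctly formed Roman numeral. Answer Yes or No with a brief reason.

'LI': Check the rules: uses only the symbols I, V, X, L, C, D, M; no symbol is repeated more than three times in a row; V, L and D each appear at most once; no smaller symbol precedes a larger one (values never increase from left to right). Value: L (50) + I (1) = 51. So it is a valid standard Roman numeral.

Yes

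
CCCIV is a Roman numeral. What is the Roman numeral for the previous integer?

CCCIV = 304; previous is 303

CCCIII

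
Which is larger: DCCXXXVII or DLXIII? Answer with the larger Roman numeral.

DCCXXXVII = 737
DLXIII = 563
737 is larger

DCCXXXVII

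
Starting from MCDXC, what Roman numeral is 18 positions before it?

MCDXC = 1490
1490 - 18 = 1472

MCDLXXII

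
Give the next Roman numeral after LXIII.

LXIII = 63; next is 64

LXIV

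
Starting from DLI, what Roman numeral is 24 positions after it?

DLI = 551
551 + 24 = 575

DLXXV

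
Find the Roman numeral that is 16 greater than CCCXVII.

CCCXVII = 317
317 + 16 = 333

CCCXXXIII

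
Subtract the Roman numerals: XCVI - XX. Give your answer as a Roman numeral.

XCVI = 96
XX = 20
96 - 20 = 76

LXXVI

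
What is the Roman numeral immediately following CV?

CV = 105; next is 106

CVI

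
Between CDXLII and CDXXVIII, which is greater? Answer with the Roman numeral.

CDXLII = 442
CDXXVIII = 428
442 is larger

CDXLII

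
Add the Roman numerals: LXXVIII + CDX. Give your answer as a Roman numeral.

LXXVIII = 78
CDX = 410
78 + 410 = 488

CDLXXXVIII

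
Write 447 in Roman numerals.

Convert 447 to Roman numerals:
  447 contains 1×400 (CD)
  47 contains 1×40 (XL)
  7 contains 1×5 (V)
  2 contains 2×1 (II)

CDXLVII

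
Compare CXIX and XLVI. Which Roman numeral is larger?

CXIX = 119
XLVI = 46
119 is larger

CXIX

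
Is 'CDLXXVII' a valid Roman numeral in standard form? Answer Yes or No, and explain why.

'CDLXXVII': Check the rules: uses only the symbols I, V, X, L, C, D, M; no symbol is repeated more than three times in a row; V, L and D each appear at most once; the only place a smaller symbol precedes a larger one is the allowed subtractive pair CD, the symbol right after such a pair (if any) is smaller than the pair's first symbol, and otherwise the values never increase from left to right. Value: CD (400) + L (50) + X (10) + X (10) + V (5) + I (1) + I (1) = 477. So it is a valid standard Roman numeral.

Yes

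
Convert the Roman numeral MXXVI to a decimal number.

MXXVI: M=1000, X=10, X=10, V=5, I=1
1000 + 10 + 10 + 5 + 1 = 1026

1026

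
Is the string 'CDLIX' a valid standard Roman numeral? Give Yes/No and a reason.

'CDLIX': Check the rules: uses only the symbols I, V, X, L, C, D, M; no symbol is repeated more than three times in a row; V, L and D each appear at most once; the only places a smaller symbol precedes a larger one are the allowed subtractive pairs CD, IX, the symbol right after such a pair (if any) is smaller than the pair's first symbol, and otherwise the values never increase from left to right. Value: CD (400) + L (50) + IX (9) = 459. So it is a valid standard Roman numeral.

Yes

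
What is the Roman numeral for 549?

Convert 549 to Roman numerals:
  549 contains 1×500 (D)
  49 contains 1×40 (XL)
  9 contains 1×9 (IX)

DXLIX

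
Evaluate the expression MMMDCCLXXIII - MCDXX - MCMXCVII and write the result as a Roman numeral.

MMMDCCLXXIII = 3773, MCDXX = 1420, MCMXCVII = 1997
3773 - 1420 = 2353
2353 - 1997 = 356

CCCLVI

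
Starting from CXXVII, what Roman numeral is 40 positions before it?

CXXVII = 127
127 - 40 = 87

LXXXVII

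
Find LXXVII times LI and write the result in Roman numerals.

LXXVII = 77
LI = 51
77 × 51 = 3927

MMMCMXXVII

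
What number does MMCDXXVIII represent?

MMCDXXVIII: M=1000, M=1000, CD=400, X=10, X=10, V=5, I=1, I=1, I=1
1000 + 1000 + 400 + 10 + 10 + 5 + 1 + 1 + 1 = 2428

2428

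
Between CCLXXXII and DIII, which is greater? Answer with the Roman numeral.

CCLXXXII = 282
DIII = 503
503 is larger

DIII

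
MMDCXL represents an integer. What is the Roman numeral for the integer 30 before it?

MMDCXL = 2640
2640 - 30 = 2610

MMDCX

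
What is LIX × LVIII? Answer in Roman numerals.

LIX = 59
LVIII = 58
59 × 58 = 3422

MMMCDXXII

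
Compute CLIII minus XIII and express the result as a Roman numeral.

CLIII = 153
XIII = 13
153 - 13 = 140

CXL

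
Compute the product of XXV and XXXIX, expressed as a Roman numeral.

XXV = 25
XXXIX = 39
25 × 39 = 975

CMLXXV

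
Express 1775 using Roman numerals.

Convert 1775 to Roman numerals:
  1775 contains 1×1000 (M)
  775 contains 1×500 (D)
  275 contains 2×100 (CC)
  75 contains 1×50 (L)
  25 contains 2×10 (XX)
  5 contains 1×5 (V)

MDCCLXXV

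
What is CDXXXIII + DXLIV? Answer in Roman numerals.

CDXXXIII = 433
DXLIV = 544
433 + 544 = 977

CMLXXVII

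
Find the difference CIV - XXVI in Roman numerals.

CIV = 104
XXVI = 26
104 - 26 = 78

LXXVIII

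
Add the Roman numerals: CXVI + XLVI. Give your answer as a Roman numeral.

CXVI = 116
XLVI = 46
116 + 46 = 162

CLXII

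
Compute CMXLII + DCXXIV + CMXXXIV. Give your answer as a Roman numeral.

CMXLII = 942, DCXXIV = 624, CMXXXIV = 934
942 + 624 = 1566
1566 + 934 = 2500

MMD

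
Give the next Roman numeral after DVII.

DVII = 507; next is 508

DVIII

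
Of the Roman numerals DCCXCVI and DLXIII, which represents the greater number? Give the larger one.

DCCXCVI = 796
DLXIII = 563
796 is larger

DCCXCVI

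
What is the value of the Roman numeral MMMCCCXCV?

MMMCCCXCV: M=1000, M=1000, M=1000, C=100, C=100, C=100, XC=90, V=5
1000 + 1000 + 1000 + 100 + 100 + 100 + 90 + 5 = 3395

3395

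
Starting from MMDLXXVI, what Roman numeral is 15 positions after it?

MMDLXXVI = 2576
2576 + 15 = 2591

MMDXCI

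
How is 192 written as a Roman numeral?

Convert 192 to Roman numerals:
  192 contains 1×100 (C)
  92 contains 1×90 (XC)
  2 contains 2×1 (II)

CXCII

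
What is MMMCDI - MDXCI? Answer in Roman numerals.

MMMCDI = 3401
MDXCI = 1591
3401 - 1591 = 1810

MDCCCX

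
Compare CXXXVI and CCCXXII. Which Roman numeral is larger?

CXXXVI = 136
CCCXXII = 322
322 is larger

CCCXXII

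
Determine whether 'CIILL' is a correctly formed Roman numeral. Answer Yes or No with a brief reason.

'CIILL': L should not appear more than once

No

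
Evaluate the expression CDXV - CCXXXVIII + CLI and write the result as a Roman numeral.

CDXV = 415, CCXXXVIII = 238, CLI = 151
415 - 238 = 177
177 + 151 = 328

CCCXXVIII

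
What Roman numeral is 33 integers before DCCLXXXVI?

DCCLXXXVI = 786
786 - 33 = 753

DCCLIII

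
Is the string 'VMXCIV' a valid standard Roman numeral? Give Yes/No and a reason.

'VMXCIV': V should not appear more than once

No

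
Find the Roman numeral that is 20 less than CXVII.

CXVII = 117
117 - 20 = 97

XCVII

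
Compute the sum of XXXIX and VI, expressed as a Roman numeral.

XXXIX = 39
VI = 6
39 + 6 = 45

XLV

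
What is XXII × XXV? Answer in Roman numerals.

XXII = 22
XXV = 25
22 × 25 = 550

DL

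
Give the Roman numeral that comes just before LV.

LV = 55; previous is 54

LIV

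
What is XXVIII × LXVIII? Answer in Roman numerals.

XXVIII = 28
LXVIII = 68
28 × 68 = 1904

MCMIV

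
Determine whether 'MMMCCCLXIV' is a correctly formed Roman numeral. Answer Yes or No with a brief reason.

'MMMCCCLXIV': Check the rules: uses only the symbols I, V, X, L, C, D, M; no symbol is repeated more than three times in a row; V, L and D each appear at most once; the only place a smaller symbol precedes a larger one is the allowed subtractive pair IV, the symbol right after such a pair (if any) is smaller than the pair's first symbol, and otherwise the values never increase from left to right. Value: M (1000) + M (1000) + M (1000) + C (100) + C (100) + C (100) + L (50) + X (10) + IV (4) = 3364. So it is a valid standard Roman numeral.

Yes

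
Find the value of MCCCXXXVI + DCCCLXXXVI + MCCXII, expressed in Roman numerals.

MCCCXXXVI = 1336, DCCCLXXXVI = 886, MCCXII = 1212
1336 + 886 = 2222
2222 + 1212 = 3434

MMMCDXXXIV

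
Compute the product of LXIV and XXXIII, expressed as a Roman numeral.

LXIV = 64
XXXIII = 33
64 × 33 = 2112

MMCXII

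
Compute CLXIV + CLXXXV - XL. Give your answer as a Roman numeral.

CLXIV = 164, CLXXXV = 185, XL = 40
164 + 185 = 349
349 - 40 = 309

CCCIX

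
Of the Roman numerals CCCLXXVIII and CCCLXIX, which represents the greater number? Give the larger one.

CCCLXXVIII = 378
CCCLXIX = 369
378 is larger

CCCLXXVIII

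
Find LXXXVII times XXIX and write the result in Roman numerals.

LXXXVII = 87
XXIX = 29
87 × 29 = 2523

MMDXXIII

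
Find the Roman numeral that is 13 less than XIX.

XIX = 19
19 - 13 = 6

VI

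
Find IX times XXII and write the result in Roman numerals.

IX = 9
XXII = 22
9 × 22 = 198

CXCVIII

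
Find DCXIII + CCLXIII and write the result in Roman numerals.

DCXIII = 613
CCLXIII = 263
613 + 263 = 876

DCCCLXXVI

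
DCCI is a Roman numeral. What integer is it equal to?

DCCI: D=500, C=100, C=100, I=1
500 + 100 + 100 + 1 = 701

701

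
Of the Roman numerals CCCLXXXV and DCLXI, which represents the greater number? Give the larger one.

CCCLXXXV = 385
DCLXI = 661
661 is larger

DCLXI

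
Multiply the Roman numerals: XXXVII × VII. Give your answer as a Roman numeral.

XXXVII = 37
VII = 7
37 × 7 = 259

CCLIX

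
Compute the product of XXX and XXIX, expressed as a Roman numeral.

XXX = 30
XXIX = 29
30 × 29 = 870

DCCCLXX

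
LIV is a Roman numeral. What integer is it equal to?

LIV: L=50, IV=4
50 + 4 = 54

54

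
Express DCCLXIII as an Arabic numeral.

DCCLXIII: D=500, C=100, C=100, L=50, X=10, I=1, I=1, I=1
500 + 100 + 100 + 50 + 10 + 1 + 1 + 1 = 763

763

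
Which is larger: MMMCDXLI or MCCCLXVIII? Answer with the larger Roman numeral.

MMMCDXLI = 3441
MCCCLXVIII = 1368
3441 is larger

MMMCDXLI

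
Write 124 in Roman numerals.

Convert 124 to Roman numerals:
  124 contains 1×100 (C)
  24 contains 2×10 (XX)
  4 contains 1×4 (IV)

CXXIV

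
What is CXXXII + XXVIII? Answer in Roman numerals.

CXXXII = 132
XXVIII = 28
132 + 28 = 160

CLX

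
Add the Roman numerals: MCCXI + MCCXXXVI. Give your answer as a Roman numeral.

MCCXI = 1211
MCCXXXVI = 1236
1211 + 1236 = 2447

MMCDXLVII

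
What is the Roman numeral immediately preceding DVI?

DVI = 506, so the previous integer is 506 - 1 = 505

DV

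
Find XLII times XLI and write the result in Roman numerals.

XLII = 42
XLI = 41
42 × 41 = 1722

MDCCXXII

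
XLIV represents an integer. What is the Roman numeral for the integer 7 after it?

XLIV = 44
44 + 7 = 51

LI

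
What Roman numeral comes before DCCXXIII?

DCCXXIII = 723; previous is 722

DCCXXII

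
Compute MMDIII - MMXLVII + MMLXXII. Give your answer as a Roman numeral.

MMDIII = 2503, MMXLVII = 2047, MMLXXII = 2072
2503 - 2047 = 456
456 + 2072 = 2528

MMDXXVIII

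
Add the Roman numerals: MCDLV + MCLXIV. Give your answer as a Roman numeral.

MCDLV = 1455
MCLXIV = 1164
1455 + 1164 = 2619

MMDCXIX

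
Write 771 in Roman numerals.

Convert 771 to Roman numerals:
  771 contains 1×500 (D)
  271 contains 2×100 (CC)
  71 contains 1×50 (L)
  21 contains 2×10 (XX)
  1 contains 1×1 (I)

DCCLXXI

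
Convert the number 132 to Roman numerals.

Convert 132 to Roman numerals:
  132 contains 1×100 (C)
  32 contains 3×10 (XXX)
  2 contains 2×1 (II)

CXXXII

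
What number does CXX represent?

CXX: C=100, X=10, X=10
100 + 10 + 10 = 120

120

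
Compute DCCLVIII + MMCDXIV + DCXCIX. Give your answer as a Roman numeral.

DCCLVIII = 758, MMCDXIV = 2414, DCXCIX = 699
758 + 2414 = 3172
3172 + 699 = 3871

MMMDCCCLXXI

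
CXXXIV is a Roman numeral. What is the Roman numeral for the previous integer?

CXXXIV = 134; previous is 133

CXXXIII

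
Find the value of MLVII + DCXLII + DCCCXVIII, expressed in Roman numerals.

MLVII = 1057, DCXLII = 642, DCCCXVIII = 818
1057 + 642 = 1699
1699 + 818 = 2517

MMDXVII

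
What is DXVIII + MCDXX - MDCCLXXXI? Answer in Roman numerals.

DXVIII = 518, MCDXX = 1420, MDCCLXXXI = 1781
518 + 1420 = 1938
1938 - 1781 = 157

CLVII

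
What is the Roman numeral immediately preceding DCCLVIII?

DCCLVIII = 758; previous is 757

DCCLVII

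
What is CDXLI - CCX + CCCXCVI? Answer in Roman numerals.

CDXLI = 441, CCX = 210, CCCXCVI = 396
441 - 210 = 231
231 + 396 = 627

DCXXVII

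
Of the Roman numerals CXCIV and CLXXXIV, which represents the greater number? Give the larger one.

CXCIV = 194
CLXXXIV = 184
194 is larger

CXCIV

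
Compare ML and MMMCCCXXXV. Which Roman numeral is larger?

ML = 1050
MMMCCCXXXV = 3335
3335 is larger

MMMCCCXXXV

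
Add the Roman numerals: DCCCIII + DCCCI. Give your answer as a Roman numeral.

DCCCIII = 803
DCCCI = 801
803 + 801 = 1604

MDCIV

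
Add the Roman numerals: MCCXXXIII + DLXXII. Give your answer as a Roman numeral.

MCCXXXIII = 1233
DLXXII = 572
1233 + 572 = 1805

MDCCCV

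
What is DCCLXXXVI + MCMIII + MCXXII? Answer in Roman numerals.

DCCLXXXVI = 786, MCMIII = 1903, MCXXII = 1122
786 + 1903 = 2689
2689 + 1122 = 3811

MMMDCCCXI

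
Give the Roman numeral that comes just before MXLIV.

MXLIV = 1044, so the previous integer is 1044 - 1 = 1043

MXLIII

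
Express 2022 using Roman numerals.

Convert 2022 to Roman numerals:
  2022 contains 2×1000 (MM)
  22 contains 2×10 (XX)
  2 contains 2×1 (II)

MMXXII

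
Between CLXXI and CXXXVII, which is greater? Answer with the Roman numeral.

CLXXI = 171
CXXXVII = 137
171 is larger

CLXXI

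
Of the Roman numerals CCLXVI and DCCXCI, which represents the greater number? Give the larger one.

CCLXVI = 266
DCCXCI = 791
791 is larger

DCCXCI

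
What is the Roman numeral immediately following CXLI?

CXLI = 141, so the next integer is 141 + 1 = 142

CXLII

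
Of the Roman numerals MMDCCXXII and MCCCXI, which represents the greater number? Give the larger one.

MMDCCXXII = 2722
MCCCXI = 1311
2722 is larger

MMDCCXXII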